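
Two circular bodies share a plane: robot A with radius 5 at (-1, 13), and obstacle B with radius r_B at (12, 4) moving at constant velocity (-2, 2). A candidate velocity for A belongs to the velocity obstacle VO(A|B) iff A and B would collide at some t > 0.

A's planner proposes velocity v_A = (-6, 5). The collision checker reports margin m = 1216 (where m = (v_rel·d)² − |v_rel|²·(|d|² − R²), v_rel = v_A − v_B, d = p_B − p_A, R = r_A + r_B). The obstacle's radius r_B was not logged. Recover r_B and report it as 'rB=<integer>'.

m = 1216
d = (13, -9);  v_rel = (-4, 3),  |v_rel|² = 25
v_rel×d = (-4)·(-9) − (3)·(13) = -3
since m = R²·25 − (-3)²:  R² = (9 + 1216) / 25 = 49
R = √49 = 7  ⇒  r_B = 7 − 5 = 2

rB=2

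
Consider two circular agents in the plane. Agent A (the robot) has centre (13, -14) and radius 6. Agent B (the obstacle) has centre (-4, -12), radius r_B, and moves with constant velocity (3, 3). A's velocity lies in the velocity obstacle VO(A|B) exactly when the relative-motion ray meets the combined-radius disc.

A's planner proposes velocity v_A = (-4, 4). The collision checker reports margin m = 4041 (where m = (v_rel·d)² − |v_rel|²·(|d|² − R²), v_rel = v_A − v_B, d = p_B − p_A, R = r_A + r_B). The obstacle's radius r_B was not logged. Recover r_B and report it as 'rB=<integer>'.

m = 4041
d = (-17, 2);  v_rel = (-7, 1),  |v_rel|² = 50
v_rel×d = (-7)·(2) − (1)·(-17) = 3
since m = R²·50 − 3²:  R² = (9 + 4041) / 50 = 81
R = √81 = 9  ⇒  r_B = 9 − 6 = 3

rB=3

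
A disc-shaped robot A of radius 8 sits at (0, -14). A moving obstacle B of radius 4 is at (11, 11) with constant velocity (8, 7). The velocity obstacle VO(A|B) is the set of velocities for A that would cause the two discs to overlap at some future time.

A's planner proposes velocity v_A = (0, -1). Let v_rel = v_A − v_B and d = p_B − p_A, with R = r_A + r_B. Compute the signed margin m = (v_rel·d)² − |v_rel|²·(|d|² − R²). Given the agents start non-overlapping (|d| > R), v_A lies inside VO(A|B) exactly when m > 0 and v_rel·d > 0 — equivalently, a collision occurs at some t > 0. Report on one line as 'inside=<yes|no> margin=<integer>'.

d = (11, 25),  |d|² = 746;  R = 8+4 = 12,  c = 746−12² = 602
v_rel = (-8, -8),  |v_rel|² = 128;  v_rel·d = (-8)·(11) + (-8)·(25) = -288
128·t² + 576·t + 602 = 0  ⇒  m = (-288)² − 128·602 = 5888
m = 5888 > 0,  v_rel·d = -288 < 0  ⇒  outside

inside=no margin=5888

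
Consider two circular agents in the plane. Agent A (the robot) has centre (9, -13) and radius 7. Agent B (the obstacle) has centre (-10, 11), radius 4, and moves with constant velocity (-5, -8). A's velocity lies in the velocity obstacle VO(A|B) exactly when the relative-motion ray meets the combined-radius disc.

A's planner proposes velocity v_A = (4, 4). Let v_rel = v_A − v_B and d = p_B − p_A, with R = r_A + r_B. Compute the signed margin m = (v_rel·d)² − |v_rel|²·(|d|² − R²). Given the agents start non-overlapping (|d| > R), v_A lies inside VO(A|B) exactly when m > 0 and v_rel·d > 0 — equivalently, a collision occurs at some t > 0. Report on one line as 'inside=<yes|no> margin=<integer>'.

d = (-19, 24),  |d|² = 937;  R = 7+4 = 11,  c = 937−11² = 816
v_rel = (9, 12),  |v_rel|² = 225;  v_rel·d = (9)·(-19) + (12)·(24) = 117
225·t² − 234·t + 816 = 0  ⇒  m = 117² − 225·816 = -169911
m = -169911 < 0,  v_rel·d = 117 > 0  ⇒  outside

inside=no margin=-169911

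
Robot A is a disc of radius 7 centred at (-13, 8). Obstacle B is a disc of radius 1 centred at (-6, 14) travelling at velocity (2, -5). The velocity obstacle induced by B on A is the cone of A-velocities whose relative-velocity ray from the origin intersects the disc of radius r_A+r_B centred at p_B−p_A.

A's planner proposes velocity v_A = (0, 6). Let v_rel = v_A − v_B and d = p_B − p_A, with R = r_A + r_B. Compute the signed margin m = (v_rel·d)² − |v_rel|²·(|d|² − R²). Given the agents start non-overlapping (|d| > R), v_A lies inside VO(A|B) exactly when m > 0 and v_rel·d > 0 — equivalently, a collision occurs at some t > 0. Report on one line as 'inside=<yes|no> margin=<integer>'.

d = (7, 6),  |d|² = 85;  R = 7+1 = 8,  c = 85−8² = 21
v_rel = (-2, 11),  |v_rel|² = 125;  v_rel·d = (-2)·(7) + (11)·(6) = 52
125·t² − 104·t + 21 = 0  ⇒  m = 52² − 125·21 = 79
m = 79 > 0,  v_rel·d = 52 > 0  ⇒  inside

inside=yes margin=79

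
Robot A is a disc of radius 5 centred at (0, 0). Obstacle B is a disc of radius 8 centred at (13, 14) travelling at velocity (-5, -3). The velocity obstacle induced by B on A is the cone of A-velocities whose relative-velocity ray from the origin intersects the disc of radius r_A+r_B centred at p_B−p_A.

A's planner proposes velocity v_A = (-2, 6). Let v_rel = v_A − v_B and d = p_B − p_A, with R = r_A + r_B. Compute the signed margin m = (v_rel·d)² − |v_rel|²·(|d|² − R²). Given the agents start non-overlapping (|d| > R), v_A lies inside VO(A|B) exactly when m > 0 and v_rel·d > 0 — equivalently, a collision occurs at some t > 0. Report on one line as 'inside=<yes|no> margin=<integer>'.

d = (13, 14),  |d|² = 365;  R = 5+8 = 13,  c = 365−13² = 196
v_rel = (3, 9),  |v_rel|² = 90;  v_rel·d = (3)·(13) + (9)·(14) = 165
90·t² − 330·t + 196 = 0  ⇒  m = 165² − 90·196 = 9585
m = 9585 > 0,  v_rel·d = 165 > 0  ⇒  inside

inside=yes margin=9585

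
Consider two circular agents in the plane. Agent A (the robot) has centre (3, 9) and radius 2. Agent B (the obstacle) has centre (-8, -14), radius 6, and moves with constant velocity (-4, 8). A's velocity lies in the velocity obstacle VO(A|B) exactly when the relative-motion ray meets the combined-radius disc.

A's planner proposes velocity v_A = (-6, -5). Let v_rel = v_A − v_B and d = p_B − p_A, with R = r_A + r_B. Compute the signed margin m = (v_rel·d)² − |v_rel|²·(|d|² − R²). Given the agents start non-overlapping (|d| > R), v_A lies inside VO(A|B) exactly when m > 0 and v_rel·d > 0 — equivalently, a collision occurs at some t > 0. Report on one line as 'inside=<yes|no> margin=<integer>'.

d = (-11, -23),  |d|² = 650;  R = 2+6 = 8,  c = 650−8² = 586
v_rel = (-2, -13),  |v_rel|² = 173;  v_rel·d = (-2)·(-11) + (-13)·(-23) = 321
173·t² − 642·t + 586 = 0  ⇒  m = 321² − 173·586 = 1663
m = 1663 > 0,  v_rel·d = 321 > 0  ⇒  inside

inside=yes margin=1663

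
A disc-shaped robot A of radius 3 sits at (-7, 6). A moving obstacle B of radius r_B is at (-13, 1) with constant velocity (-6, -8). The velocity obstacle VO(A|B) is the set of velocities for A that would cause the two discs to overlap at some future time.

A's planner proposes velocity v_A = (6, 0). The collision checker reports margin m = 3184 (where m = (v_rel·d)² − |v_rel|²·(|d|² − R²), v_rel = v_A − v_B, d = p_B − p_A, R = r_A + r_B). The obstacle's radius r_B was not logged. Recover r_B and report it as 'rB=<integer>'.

m = 3184
d = (-6, -5);  v_rel = (12, 8),  |v_rel|² = 208
v_rel×d = (12)·(-5) − (8)·(-6) = -12
since m = R²·208 − (-12)²:  R² = (144 + 3184) / 208 = 16
R = √16 = 4  ⇒  r_B = 4 − 3 = 1

rB=1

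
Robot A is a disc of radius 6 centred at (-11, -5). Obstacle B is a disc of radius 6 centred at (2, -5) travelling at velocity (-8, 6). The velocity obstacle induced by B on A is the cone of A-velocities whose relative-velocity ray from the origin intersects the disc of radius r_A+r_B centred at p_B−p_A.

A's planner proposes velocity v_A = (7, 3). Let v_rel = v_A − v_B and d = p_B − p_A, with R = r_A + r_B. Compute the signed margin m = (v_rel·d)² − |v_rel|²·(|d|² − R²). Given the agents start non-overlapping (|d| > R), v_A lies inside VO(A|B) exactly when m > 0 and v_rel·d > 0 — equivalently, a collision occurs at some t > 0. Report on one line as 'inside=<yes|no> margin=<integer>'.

d = (13, 0),  |d|² = 169;  R = 6+6 = 12,  c = 169−12² = 25
v_rel = (15, -3),  |v_rel|² = 234;  v_rel·d = (15)·(13) + (-3)·(0) = 195
234·t² − 390·t + 25 = 0  ⇒  m = 195² − 234·25 = 32175
m = 32175 > 0,  v_rel·d = 195 > 0  ⇒  inside

inside=yes margin=32175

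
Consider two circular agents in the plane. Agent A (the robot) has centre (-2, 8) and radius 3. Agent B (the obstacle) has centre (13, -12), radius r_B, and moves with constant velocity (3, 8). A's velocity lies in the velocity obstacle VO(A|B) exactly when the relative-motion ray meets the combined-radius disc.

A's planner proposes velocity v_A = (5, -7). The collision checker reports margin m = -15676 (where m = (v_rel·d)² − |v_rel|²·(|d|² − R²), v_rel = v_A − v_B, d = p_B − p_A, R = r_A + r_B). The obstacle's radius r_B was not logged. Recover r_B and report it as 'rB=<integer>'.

m = -15676
d = (15, -20);  v_rel = (2, -15),  |v_rel|² = 229
v_rel×d = (2)·(-20) − (-15)·(15) = 185
since m = R²·229 − 185²:  R² = (34225 + -15676) / 229 = 81
R = √81 = 9  ⇒  r_B = 9 − 3 = 6

rB=6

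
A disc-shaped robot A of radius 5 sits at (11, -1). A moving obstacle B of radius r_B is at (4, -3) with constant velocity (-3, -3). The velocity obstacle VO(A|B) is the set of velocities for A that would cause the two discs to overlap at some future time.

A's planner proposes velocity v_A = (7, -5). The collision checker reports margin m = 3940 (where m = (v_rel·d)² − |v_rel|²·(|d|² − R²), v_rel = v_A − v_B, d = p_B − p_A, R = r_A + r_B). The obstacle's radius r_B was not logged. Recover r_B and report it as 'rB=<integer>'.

m = 3940
d = (-7, -2);  v_rel = (10, -2),  |v_rel|² = 104
v_rel×d = (10)·(-2) − (-2)·(-7) = -34
since m = R²·104 − (-34)²:  R² = (1156 + 3940) / 104 = 49
R = √49 = 7  ⇒  r_B = 7 − 5 = 2

rB=2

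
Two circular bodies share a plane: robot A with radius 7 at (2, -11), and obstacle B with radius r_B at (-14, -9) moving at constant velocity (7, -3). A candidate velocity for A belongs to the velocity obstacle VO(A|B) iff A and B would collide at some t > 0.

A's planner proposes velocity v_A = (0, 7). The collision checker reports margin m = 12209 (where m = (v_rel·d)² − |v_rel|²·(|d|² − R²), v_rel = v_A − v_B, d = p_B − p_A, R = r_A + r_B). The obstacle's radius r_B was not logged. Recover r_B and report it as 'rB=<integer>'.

m = 12209
d = (-16, 2);  v_rel = (-7, 10),  |v_rel|² = 149
v_rel×d = (-7)·(2) − (10)·(-16) = 146
since m = R²·149 − 146²:  R² = (21316 + 12209) / 149 = 225
R = √225 = 15  ⇒  r_B = 15 − 7 = 8

rB=8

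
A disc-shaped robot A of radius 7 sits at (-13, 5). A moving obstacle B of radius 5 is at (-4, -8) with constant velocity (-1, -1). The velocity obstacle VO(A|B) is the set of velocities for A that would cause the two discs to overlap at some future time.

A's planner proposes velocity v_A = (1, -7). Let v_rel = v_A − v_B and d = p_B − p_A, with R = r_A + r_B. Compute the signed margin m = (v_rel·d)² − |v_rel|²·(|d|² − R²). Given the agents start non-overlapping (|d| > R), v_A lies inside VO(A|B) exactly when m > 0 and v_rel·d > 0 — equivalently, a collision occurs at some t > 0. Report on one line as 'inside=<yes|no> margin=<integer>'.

d = (9, -13),  |d|² = 250;  R = 7+5 = 12,  c = 250−12² = 106
v_rel = (2, -6),  |v_rel|² = 40;  v_rel·d = (2)·(9) + (-6)·(-13) = 96
40·t² − 192·t + 106 = 0  ⇒  m = 96² − 40·106 = 4976
m = 4976 > 0,  v_rel·d = 96 > 0  ⇒  inside

inside=yes margin=4976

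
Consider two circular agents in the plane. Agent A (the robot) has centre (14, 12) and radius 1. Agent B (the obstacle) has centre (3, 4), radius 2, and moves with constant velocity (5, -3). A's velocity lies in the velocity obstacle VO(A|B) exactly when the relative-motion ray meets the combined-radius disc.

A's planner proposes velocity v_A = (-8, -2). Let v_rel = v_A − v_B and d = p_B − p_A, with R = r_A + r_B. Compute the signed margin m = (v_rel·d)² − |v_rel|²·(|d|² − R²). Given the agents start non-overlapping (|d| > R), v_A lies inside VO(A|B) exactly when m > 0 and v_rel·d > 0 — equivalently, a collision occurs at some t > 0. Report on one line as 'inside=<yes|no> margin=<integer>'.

d = (-11, -8),  |d|² = 185;  R = 1+2 = 3,  c = 185−3² = 176
v_rel = (-13, 1),  |v_rel|² = 170;  v_rel·d = (-13)·(-11) + (1)·(-8) = 135
170·t² − 270·t + 176 = 0  ⇒  m = 135² − 170·176 = -11695
m = -11695 < 0,  v_rel·d = 135 > 0  ⇒  outside

inside=no margin=-11695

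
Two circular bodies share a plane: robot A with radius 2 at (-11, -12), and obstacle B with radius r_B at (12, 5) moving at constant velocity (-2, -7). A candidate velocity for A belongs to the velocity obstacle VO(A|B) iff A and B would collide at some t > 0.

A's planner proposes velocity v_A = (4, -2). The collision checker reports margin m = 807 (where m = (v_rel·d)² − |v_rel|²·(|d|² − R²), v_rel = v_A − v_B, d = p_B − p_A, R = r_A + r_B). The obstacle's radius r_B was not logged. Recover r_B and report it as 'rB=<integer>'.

m = 807
d = (23, 17);  v_rel = (6, 5),  |v_rel|² = 61
v_rel×d = (6)·(17) − (5)·(23) = -13
since m = R²·61 − (-13)²:  R² = (169 + 807) / 61 = 16
R = √16 = 4  ⇒  r_B = 4 − 2 = 2

rB=2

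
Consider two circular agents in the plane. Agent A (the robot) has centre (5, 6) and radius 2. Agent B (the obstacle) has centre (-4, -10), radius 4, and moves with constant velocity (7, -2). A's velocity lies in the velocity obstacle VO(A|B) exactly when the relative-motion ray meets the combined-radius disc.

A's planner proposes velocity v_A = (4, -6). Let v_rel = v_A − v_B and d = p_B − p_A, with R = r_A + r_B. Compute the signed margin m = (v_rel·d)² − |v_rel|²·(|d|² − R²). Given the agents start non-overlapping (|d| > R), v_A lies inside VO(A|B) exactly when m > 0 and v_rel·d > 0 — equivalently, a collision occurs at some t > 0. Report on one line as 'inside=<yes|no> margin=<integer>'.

d = (-9, -16),  |d|² = 337;  R = 2+4 = 6,  c = 337−6² = 301
v_rel = (-3, -4),  |v_rel|² = 25;  v_rel·d = (-3)·(-9) + (-4)·(-16) = 91
25·t² − 182·t + 301 = 0  ⇒  m = 91² − 25·301 = 756
m = 756 > 0,  v_rel·d = 91 > 0  ⇒  inside

inside=yes margin=756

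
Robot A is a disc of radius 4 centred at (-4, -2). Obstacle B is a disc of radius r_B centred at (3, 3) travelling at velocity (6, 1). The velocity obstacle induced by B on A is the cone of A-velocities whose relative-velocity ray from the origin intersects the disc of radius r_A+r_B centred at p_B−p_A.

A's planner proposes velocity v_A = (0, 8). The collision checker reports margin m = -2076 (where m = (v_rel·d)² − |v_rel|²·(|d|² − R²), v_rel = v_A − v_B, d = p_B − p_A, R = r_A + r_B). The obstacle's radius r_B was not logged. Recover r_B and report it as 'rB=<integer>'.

m = -2076
d = (7, 5);  v_rel = (-6, 7),  |v_rel|² = 85
v_rel×d = (-6)·(5) − (7)·(7) = -79
since m = R²·85 − (-79)²:  R² = (6241 + -2076) / 85 = 49
R = √49 = 7  ⇒  r_B = 7 − 4 = 3

rB=3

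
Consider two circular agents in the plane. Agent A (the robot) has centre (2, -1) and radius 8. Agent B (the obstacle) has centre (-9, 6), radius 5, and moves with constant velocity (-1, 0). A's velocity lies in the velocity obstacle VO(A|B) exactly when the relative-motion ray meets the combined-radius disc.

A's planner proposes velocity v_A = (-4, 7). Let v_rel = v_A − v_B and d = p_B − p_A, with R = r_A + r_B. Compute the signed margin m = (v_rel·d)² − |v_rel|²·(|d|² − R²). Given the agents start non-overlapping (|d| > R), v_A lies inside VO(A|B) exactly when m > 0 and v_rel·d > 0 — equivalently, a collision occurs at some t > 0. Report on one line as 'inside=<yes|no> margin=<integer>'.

d = (-11, 7),  |d|² = 170;  R = 8+5 = 13,  c = 170−13² = 1
v_rel = (-3, 7),  |v_rel|² = 58;  v_rel·d = (-3)·(-11) + (7)·(7) = 82
58·t² − 164·t + 1 = 0  ⇒  m = 82² − 58·1 = 6666
m = 6666 > 0,  v_rel·d = 82 > 0  ⇒  inside

inside=yes margin=6666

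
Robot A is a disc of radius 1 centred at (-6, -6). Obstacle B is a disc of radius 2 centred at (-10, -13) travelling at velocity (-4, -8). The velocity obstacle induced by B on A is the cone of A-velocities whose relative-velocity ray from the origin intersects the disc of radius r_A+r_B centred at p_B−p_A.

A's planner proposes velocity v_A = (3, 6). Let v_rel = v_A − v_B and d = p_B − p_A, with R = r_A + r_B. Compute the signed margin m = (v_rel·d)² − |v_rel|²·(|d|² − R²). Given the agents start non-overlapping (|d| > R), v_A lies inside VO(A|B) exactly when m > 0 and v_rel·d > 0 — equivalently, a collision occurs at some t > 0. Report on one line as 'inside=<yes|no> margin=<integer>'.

d = (-4, -7),  |d|² = 65;  R = 1+2 = 3,  c = 65−3² = 56
v_rel = (7, 14),  |v_rel|² = 245;  v_rel·d = (7)·(-4) + (14)·(-7) = -126
245·t² + 252·t + 56 = 0  ⇒  m = (-126)² − 245·56 = 2156
m = 2156 > 0,  v_rel·d = -126 < 0  ⇒  outside

inside=no margin=2156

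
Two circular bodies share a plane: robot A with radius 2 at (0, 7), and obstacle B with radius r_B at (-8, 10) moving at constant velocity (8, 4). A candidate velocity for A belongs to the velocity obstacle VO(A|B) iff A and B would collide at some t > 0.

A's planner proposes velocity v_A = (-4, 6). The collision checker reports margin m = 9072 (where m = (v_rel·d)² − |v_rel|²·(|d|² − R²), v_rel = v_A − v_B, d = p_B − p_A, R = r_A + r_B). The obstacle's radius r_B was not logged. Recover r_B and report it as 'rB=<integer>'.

m = 9072
d = (-8, 3);  v_rel = (-12, 2),  |v_rel|² = 148
v_rel×d = (-12)·(3) − (2)·(-8) = -20
since m = R²·148 − (-20)²:  R² = (400 + 9072) / 148 = 64
R = √64 = 8  ⇒  r_B = 8 − 2 = 6

rB=6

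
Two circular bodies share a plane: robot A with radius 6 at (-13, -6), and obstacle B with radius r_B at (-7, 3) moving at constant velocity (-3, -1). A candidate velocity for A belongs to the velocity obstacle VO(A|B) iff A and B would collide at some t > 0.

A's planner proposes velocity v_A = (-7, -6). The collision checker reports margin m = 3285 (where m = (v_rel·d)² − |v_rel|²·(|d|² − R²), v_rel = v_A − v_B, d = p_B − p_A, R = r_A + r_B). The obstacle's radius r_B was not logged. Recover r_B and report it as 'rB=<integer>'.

m = 3285
d = (6, 9);  v_rel = (-4, -5),  |v_rel|² = 41
v_rel×d = (-4)·(9) − (-5)·(6) = -6
since m = R²·41 − (-6)²:  R² = (36 + 3285) / 41 = 81
R = √81 = 9  ⇒  r_B = 9 − 6 = 3

rB=3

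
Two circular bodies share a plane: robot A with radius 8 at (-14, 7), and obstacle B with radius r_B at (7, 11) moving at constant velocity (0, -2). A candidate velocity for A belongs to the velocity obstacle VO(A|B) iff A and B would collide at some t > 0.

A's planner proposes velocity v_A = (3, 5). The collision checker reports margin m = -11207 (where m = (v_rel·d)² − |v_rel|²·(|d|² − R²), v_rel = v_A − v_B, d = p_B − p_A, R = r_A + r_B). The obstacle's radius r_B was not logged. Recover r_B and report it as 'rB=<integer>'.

m = -11207
d = (21, 4);  v_rel = (3, 7),  |v_rel|² = 58
v_rel×d = (3)·(4) − (7)·(21) = -135
since m = R²·58 − (-135)²:  R² = (18225 + -11207) / 58 = 121
R = √121 = 11  ⇒  r_B = 11 − 8 = 3

rB=3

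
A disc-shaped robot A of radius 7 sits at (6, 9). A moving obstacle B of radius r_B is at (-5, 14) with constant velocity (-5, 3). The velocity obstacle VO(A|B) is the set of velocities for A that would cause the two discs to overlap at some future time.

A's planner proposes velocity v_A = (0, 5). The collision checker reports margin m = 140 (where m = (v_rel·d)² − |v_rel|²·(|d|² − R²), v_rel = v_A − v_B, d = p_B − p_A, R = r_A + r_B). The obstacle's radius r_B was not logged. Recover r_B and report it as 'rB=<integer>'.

m = 140
d = (-11, 5);  v_rel = (5, 2),  |v_rel|² = 29
v_rel×d = (5)·(5) − (2)·(-11) = 47
since m = R²·29 − 47²:  R² = (2209 + 140) / 29 = 81
R = √81 = 9  ⇒  r_B = 9 − 7 = 2

rB=2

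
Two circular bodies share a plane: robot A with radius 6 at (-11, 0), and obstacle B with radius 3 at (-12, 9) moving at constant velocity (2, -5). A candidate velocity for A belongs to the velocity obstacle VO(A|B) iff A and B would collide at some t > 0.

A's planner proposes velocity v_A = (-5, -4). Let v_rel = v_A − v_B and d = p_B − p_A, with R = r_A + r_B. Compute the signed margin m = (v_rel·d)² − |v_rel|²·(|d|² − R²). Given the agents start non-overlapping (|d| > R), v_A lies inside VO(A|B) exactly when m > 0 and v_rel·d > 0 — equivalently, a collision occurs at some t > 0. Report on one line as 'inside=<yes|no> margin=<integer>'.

d = (-1, 9),  |d|² = 82;  R = 6+3 = 9,  c = 82−9² = 1
v_rel = (-7, 1),  |v_rel|² = 50;  v_rel·d = (-7)·(-1) + (1)·(9) = 16
50·t² − 32·t + 1 = 0  ⇒  m = 16² − 50·1 = 206
m = 206 > 0,  v_rel·d = 16 > 0  ⇒  inside

inside=yes margin=206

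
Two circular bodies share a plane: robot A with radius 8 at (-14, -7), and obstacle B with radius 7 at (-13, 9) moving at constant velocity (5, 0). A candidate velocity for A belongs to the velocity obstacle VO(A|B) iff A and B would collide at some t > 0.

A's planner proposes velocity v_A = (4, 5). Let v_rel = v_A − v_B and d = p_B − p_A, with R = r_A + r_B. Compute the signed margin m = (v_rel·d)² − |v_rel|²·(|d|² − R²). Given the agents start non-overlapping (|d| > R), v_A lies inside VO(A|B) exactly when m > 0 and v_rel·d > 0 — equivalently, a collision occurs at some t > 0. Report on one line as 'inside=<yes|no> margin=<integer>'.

d = (1, 16),  |d|² = 257;  R = 8+7 = 15,  c = 257−15² = 32
v_rel = (-1, 5),  |v_rel|² = 26;  v_rel·d = (-1)·(1) + (5)·(16) = 79
26·t² − 158·t + 32 = 0  ⇒  m = 79² − 26·32 = 5409
m = 5409 > 0,  v_rel·d = 79 > 0  ⇒  inside

inside=yes margin=5409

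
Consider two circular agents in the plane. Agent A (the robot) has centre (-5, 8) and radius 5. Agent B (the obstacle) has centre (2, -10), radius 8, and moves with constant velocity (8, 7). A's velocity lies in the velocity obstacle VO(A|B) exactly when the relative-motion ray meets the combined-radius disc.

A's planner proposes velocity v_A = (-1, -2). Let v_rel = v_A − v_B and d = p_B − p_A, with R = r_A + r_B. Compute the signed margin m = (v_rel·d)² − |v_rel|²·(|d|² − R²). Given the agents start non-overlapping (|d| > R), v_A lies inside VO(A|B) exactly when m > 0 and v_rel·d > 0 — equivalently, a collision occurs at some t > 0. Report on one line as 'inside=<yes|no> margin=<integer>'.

d = (7, -18),  |d|² = 373;  R = 5+8 = 13,  c = 373−13² = 204
v_rel = (-9, -9),  |v_rel|² = 162;  v_rel·d = (-9)·(7) + (-9)·(-18) = 99
162·t² − 198·t + 204 = 0  ⇒  m = 99² − 162·204 = -23247
m = -23247 < 0,  v_rel·d = 99 > 0  ⇒  outside

inside=no margin=-23247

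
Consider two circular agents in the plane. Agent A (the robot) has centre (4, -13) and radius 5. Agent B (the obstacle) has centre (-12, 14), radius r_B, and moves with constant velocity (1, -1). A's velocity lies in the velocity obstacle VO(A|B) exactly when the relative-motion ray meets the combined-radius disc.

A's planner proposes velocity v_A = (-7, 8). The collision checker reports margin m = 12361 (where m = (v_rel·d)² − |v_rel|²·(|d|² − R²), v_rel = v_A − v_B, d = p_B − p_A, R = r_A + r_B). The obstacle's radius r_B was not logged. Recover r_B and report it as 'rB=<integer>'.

m = 12361
d = (-16, 27);  v_rel = (-8, 9),  |v_rel|² = 145
v_rel×d = (-8)·(27) − (9)·(-16) = -72
since m = R²·145 − (-72)²:  R² = (5184 + 12361) / 145 = 121
R = √121 = 11  ⇒  r_B = 11 − 5 = 6

rB=6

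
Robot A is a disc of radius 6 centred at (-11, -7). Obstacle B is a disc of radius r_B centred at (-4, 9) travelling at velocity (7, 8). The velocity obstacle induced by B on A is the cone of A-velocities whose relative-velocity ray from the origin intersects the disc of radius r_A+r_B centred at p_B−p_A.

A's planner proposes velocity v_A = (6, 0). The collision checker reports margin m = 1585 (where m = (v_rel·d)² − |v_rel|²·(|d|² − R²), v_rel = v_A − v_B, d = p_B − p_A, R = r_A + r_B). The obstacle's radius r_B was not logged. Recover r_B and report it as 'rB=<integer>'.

m = 1585
d = (7, 16);  v_rel = (-1, -8),  |v_rel|² = 65
v_rel×d = (-1)·(16) − (-8)·(7) = 40
since m = R²·65 − 40²:  R² = (1600 + 1585) / 65 = 49
R = √49 = 7  ⇒  r_B = 7 − 6 = 1

rB=1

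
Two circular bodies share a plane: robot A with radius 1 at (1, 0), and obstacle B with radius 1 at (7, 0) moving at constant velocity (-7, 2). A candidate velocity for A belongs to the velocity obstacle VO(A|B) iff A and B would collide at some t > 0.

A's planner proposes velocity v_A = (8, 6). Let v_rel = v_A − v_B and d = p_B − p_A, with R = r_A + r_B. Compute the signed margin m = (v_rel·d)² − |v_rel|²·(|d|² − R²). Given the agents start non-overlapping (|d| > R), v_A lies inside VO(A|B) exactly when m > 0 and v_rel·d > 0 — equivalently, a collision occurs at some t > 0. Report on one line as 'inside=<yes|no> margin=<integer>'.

d = (6, 0),  |d|² = 36;  R = 1+1 = 2,  c = 36−2² = 32
v_rel = (15, 4),  |v_rel|² = 241;  v_rel·d = (15)·(6) + (4)·(0) = 90
241·t² − 180·t + 32 = 0  ⇒  m = 90² − 241·32 = 388
m = 388 > 0,  v_rel·d = 90 > 0  ⇒  inside

inside=yes margin=388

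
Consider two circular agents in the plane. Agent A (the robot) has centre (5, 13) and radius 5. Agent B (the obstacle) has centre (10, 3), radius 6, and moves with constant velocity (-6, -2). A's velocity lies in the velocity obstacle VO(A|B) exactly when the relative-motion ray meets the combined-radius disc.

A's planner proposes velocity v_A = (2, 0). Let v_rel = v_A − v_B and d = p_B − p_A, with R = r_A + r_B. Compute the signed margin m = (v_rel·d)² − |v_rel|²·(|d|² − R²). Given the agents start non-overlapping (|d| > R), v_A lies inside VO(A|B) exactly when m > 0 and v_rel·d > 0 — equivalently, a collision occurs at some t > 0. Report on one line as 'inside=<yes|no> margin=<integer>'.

d = (5, -10),  |d|² = 125;  R = 5+6 = 11,  c = 125−11² = 4
v_rel = (8, 2),  |v_rel|² = 68;  v_rel·d = (8)·(5) + (2)·(-10) = 20
68·t² − 40·t + 4 = 0  ⇒  m = 20² − 68·4 = 128
m = 128 > 0,  v_rel·d = 20 > 0  ⇒  inside

inside=yes margin=128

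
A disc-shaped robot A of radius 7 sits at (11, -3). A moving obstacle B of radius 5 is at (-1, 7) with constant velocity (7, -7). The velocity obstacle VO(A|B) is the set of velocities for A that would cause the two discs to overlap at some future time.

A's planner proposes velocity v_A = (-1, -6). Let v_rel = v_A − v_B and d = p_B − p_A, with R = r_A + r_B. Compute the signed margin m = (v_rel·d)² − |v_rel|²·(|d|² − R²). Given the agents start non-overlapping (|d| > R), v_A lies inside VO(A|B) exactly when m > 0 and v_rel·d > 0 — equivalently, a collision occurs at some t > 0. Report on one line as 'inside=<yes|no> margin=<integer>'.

d = (-12, 10),  |d|² = 244;  R = 7+5 = 12,  c = 244−12² = 100
v_rel = (-8, 1),  |v_rel|² = 65;  v_rel·d = (-8)·(-12) + (1)·(10) = 106
65·t² − 212·t + 100 = 0  ⇒  m = 106² − 65·100 = 4736
m = 4736 > 0,  v_rel·d = 106 > 0  ⇒  inside

inside=yes margin=4736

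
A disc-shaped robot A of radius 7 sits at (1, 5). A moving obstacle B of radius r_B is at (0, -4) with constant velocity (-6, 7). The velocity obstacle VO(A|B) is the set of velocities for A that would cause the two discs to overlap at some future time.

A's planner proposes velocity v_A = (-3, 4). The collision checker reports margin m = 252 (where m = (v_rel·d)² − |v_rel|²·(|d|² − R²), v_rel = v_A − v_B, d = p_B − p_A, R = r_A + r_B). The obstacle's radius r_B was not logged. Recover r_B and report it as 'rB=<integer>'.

m = 252
d = (-1, -9);  v_rel = (3, -3),  |v_rel|² = 18
v_rel×d = (3)·(-9) − (-3)·(-1) = -30
since m = R²·18 − (-30)²:  R² = (900 + 252) / 18 = 64
R = √64 = 8  ⇒  r_B = 8 − 7 = 1

rB=1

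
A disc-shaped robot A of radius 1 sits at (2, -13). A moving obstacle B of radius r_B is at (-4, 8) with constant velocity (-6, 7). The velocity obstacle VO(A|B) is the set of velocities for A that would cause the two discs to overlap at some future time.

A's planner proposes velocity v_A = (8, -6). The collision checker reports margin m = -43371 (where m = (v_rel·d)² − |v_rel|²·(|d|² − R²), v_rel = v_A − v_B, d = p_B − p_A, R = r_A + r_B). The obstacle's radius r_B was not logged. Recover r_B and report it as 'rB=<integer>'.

m = -43371
d = (-6, 21);  v_rel = (14, -13),  |v_rel|² = 365
v_rel×d = (14)·(21) − (-13)·(-6) = 216
since m = R²·365 − 216²:  R² = (46656 + -43371) / 365 = 9
R = √9 = 3  ⇒  r_B = 3 − 1 = 2

rB=2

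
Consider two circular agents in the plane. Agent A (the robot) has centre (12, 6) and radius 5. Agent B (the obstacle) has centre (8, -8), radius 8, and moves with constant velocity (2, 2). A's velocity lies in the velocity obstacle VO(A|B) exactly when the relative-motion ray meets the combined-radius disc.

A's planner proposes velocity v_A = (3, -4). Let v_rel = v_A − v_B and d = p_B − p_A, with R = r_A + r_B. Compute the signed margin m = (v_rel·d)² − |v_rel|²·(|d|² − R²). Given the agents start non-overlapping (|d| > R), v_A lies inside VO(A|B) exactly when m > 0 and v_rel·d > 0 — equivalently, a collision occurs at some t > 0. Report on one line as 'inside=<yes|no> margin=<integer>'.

d = (-4, -14),  |d|² = 212;  R = 5+8 = 13,  c = 212−13² = 43
v_rel = (1, -6),  |v_rel|² = 37;  v_rel·d = (1)·(-4) + (-6)·(-14) = 80
37·t² − 160·t + 43 = 0  ⇒  m = 80² − 37·43 = 4809
m = 4809 > 0,  v_rel·d = 80 > 0  ⇒  inside

inside=yes margin=4809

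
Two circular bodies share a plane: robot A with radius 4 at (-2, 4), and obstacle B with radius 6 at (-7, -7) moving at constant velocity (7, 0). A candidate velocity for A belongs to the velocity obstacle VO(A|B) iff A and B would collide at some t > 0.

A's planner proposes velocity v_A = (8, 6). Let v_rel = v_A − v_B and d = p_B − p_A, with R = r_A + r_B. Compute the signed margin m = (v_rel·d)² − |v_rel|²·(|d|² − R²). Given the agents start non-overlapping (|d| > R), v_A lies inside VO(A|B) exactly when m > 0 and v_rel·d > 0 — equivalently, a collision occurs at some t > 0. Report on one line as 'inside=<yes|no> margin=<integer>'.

d = (-5, -11),  |d|² = 146;  R = 4+6 = 10,  c = 146−10² = 46
v_rel = (1, 6),  |v_rel|² = 37;  v_rel·d = (1)·(-5) + (6)·(-11) = -71
37·t² + 142·t + 46 = 0  ⇒  m = (-71)² − 37·46 = 3339
m = 3339 > 0,  v_rel·d = -71 < 0  ⇒  outside

inside=no margin=3339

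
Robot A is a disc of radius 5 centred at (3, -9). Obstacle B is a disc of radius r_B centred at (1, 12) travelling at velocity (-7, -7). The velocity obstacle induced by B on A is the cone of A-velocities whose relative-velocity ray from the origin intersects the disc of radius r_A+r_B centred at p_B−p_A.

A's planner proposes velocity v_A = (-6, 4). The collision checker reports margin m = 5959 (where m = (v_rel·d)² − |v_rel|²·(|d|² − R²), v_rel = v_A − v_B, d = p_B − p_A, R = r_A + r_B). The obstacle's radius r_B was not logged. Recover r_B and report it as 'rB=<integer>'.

m = 5959
d = (-2, 21);  v_rel = (1, 11),  |v_rel|² = 122
v_rel×d = (1)·(21) − (11)·(-2) = 43
since m = R²·122 − 43²:  R² = (1849 + 5959) / 122 = 64
R = √64 = 8  ⇒  r_B = 8 − 5 = 3

rB=3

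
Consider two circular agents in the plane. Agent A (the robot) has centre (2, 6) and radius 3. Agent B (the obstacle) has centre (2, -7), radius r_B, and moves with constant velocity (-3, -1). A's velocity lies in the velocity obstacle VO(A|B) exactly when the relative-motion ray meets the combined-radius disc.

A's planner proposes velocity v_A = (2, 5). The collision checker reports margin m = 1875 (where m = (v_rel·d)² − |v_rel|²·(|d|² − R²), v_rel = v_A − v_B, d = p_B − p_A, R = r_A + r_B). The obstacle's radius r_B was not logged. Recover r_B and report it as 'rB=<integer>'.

m = 1875
d = (0, -13);  v_rel = (5, 6),  |v_rel|² = 61
v_rel×d = (5)·(-13) − (6)·(0) = -65
since m = R²·61 − (-65)²:  R² = (4225 + 1875) / 61 = 100
R = √100 = 10  ⇒  r_B = 10 − 3 = 7

rB=7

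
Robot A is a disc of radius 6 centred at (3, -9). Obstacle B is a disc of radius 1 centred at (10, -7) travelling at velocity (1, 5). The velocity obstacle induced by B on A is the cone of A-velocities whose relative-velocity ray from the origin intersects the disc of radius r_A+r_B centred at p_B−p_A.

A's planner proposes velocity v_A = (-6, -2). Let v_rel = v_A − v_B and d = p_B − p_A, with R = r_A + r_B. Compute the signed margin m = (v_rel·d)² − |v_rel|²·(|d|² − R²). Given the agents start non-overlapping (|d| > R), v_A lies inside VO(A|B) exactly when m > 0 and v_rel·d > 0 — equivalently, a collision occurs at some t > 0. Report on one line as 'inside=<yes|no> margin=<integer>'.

d = (7, 2),  |d|² = 53;  R = 6+1 = 7,  c = 53−7² = 4
v_rel = (-7, -7),  |v_rel|² = 98;  v_rel·d = (-7)·(7) + (-7)·(2) = -63
98·t² + 126·t + 4 = 0  ⇒  m = (-63)² − 98·4 = 3577
m = 3577 > 0,  v_rel·d = -63 < 0  ⇒  outside

inside=no margin=3577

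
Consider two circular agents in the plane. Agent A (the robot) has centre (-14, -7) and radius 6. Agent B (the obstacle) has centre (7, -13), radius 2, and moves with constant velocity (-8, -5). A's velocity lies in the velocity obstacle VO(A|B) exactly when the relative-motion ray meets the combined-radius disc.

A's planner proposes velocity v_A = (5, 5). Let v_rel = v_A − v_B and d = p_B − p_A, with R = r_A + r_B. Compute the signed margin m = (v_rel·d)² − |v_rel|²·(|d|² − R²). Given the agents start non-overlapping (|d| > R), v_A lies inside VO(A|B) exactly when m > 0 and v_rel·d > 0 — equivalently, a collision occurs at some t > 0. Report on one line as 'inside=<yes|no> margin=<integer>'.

d = (21, -6),  |d|² = 477;  R = 6+2 = 8,  c = 477−8² = 413
v_rel = (13, 10),  |v_rel|² = 269;  v_rel·d = (13)·(21) + (10)·(-6) = 213
269·t² − 426·t + 413 = 0  ⇒  m = 213² − 269·413 = -65728
m = -65728 < 0,  v_rel·d = 213 > 0  ⇒  outside

inside=no margin=-65728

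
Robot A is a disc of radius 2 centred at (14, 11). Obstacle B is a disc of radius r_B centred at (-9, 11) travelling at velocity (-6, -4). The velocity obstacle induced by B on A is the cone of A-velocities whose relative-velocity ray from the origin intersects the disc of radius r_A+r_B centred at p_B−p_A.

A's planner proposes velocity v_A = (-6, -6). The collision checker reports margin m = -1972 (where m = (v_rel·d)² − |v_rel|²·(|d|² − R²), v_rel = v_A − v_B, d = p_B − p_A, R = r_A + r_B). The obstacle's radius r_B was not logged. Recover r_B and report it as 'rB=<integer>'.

m = -1972
d = (-23, 0);  v_rel = (0, -2),  |v_rel|² = 4
v_rel×d = (0)·(0) − (-2)·(-23) = -46
since m = R²·4 − (-46)²:  R² = (2116 + -1972) / 4 = 36
R = √36 = 6  ⇒  r_B = 6 − 2 = 4

rB=4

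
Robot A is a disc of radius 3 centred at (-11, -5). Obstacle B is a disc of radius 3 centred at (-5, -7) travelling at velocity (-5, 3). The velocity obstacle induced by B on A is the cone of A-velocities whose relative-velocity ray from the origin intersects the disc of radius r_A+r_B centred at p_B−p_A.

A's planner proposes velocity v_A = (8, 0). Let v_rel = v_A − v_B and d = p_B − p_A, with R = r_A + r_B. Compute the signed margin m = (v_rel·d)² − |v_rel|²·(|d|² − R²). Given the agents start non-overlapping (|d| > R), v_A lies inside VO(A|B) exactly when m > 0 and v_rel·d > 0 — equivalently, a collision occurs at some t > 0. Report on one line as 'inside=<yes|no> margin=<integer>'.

d = (6, -2),  |d|² = 40;  R = 3+3 = 6,  c = 40−6² = 4
v_rel = (13, -3),  |v_rel|² = 178;  v_rel·d = (13)·(6) + (-3)·(-2) = 84
178·t² − 168·t + 4 = 0  ⇒  m = 84² − 178·4 = 6344
m = 6344 > 0,  v_rel·d = 84 > 0  ⇒  inside

inside=yes margin=6344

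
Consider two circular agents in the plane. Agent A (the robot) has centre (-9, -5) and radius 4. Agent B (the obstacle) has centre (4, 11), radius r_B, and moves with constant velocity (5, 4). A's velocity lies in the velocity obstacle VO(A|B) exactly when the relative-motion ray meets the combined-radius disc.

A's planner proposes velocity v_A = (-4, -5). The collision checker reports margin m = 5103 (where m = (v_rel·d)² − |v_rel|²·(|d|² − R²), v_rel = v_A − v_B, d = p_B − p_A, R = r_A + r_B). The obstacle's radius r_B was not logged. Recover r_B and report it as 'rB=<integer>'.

m = 5103
d = (13, 16);  v_rel = (-9, -9),  |v_rel|² = 162
v_rel×d = (-9)·(16) − (-9)·(13) = -27
since m = R²·162 − (-27)²:  R² = (729 + 5103) / 162 = 36
R = √36 = 6  ⇒  r_B = 6 − 4 = 2

rB=2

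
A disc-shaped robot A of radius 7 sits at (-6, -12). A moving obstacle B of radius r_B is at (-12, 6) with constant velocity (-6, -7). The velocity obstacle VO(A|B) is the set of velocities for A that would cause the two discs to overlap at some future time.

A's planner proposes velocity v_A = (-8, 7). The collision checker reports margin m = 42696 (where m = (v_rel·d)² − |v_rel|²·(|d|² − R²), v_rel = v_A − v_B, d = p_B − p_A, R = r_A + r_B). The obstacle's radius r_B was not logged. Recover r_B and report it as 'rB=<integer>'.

m = 42696
d = (-6, 18);  v_rel = (-2, 14),  |v_rel|² = 200
v_rel×d = (-2)·(18) − (14)·(-6) = 48
since m = R²·200 − 48²:  R² = (2304 + 42696) / 200 = 225
R = √225 = 15  ⇒  r_B = 15 − 7 = 8

rB=8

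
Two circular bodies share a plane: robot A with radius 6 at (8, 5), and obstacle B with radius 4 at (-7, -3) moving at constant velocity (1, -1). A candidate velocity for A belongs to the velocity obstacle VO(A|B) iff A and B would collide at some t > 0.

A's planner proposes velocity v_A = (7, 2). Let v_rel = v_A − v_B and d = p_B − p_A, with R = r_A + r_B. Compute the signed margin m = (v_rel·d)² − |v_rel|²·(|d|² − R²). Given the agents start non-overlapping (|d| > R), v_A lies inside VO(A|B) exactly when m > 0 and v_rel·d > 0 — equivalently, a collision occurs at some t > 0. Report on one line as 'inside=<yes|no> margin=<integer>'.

d = (-15, -8),  |d|² = 289;  R = 6+4 = 10,  c = 289−10² = 189
v_rel = (6, 3),  |v_rel|² = 45;  v_rel·d = (6)·(-15) + (3)·(-8) = -114
45·t² + 228·t + 189 = 0  ⇒  m = (-114)² − 45·189 = 4491
m = 4491 > 0,  v_rel·d = -114 < 0  ⇒  outside

inside=no margin=4491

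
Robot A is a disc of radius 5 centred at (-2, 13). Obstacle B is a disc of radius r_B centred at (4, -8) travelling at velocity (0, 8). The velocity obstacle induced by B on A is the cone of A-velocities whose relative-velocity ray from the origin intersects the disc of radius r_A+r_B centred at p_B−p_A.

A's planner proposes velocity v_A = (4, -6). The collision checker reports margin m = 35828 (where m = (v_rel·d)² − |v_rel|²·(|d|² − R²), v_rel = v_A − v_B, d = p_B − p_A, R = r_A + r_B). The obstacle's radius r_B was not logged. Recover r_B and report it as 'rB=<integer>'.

m = 35828
d = (6, -21);  v_rel = (4, -14),  |v_rel|² = 212
v_rel×d = (4)·(-21) − (-14)·(6) = 0
since m = R²·212 − 0²:  R² = (0 + 35828) / 212 = 169
R = √169 = 13  ⇒  r_B = 13 − 5 = 8

rB=8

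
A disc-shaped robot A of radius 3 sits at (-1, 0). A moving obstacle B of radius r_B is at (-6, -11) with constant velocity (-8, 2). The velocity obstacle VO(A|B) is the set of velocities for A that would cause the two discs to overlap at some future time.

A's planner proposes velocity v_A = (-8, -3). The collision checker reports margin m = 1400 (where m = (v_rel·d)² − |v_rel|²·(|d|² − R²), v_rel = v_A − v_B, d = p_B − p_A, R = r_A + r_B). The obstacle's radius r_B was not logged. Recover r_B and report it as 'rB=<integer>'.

m = 1400
d = (-5, -11);  v_rel = (0, -5),  |v_rel|² = 25
v_rel×d = (0)·(-11) − (-5)·(-5) = -25
since m = R²·25 − (-25)²:  R² = (625 + 1400) / 25 = 81
R = √81 = 9  ⇒  r_B = 9 − 3 = 6

rB=6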